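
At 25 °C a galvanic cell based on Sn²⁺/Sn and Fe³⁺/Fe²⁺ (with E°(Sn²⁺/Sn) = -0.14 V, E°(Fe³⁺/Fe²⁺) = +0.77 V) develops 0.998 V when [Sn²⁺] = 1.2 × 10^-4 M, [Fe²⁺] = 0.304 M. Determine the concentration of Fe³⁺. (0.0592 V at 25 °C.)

0.1 M

From the Nernst equation, log Q = n(E° − E)/0.0592 = 2(0.91 − 0.998)/0.0592 = -2.973, so Q = 0.00106.
With Q = [Sn²⁺]·[Fe²⁺]^2/[Fe³⁺]^2 and the known concentrations, [Fe³⁺]^2 in the denominator gives [Fe³⁺] = 0.1 M.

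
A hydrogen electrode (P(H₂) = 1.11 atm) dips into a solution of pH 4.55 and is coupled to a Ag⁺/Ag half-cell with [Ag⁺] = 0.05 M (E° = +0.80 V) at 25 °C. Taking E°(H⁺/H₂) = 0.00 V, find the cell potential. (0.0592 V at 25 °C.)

0.99 V

The Ag⁺/Ag couple is the cathode, so E°_cell = 0.80 V; n = 2.
[H⁺] = 10^(−4.55) = 2.8 × 10^-5 M, and Q = [H⁺]^2 / ([Ag⁺]^2·P(H₂)) = 2.86 × 10^-7.
E = E° − (0.0592/2) log Q = 0.80 − (0.0592/2)(-6.543) = 0.994 V.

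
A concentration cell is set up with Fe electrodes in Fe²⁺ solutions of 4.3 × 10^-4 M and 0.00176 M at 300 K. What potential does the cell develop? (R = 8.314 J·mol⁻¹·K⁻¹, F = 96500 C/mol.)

Both half-cells are Fe²⁺/Fe, so E°_cell = 0. The concentrated side is the cathode; the cell reaction moves Fe²⁺ from high to low concentration with n = 2.
Q = [Fe²⁺]_dilute/[Fe²⁺]_conc = 4.3 × 10^-4/0.00176 = 0.244.
E = 0 − (RT/nF) ln Q = −((8.314×300)/(2×96500))(-1.409) = 0.0182 V.

0.018 V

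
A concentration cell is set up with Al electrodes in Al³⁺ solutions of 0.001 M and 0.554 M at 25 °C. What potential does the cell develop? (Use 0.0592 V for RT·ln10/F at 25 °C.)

Both half-cells are Al³⁺/Al, so E°_cell = 0. The concentrated side is the cathode; the cell reaction moves Al³⁺ from high to low concentration with n = 3.
Q = [Al³⁺]_dilute/[Al³⁺]_conc = 0.001/0.554 = 0.00181.
E = 0 − (0.0592/3) log Q = −(0.0592/3)(-2.744) = 0.0541 V.

0.054 V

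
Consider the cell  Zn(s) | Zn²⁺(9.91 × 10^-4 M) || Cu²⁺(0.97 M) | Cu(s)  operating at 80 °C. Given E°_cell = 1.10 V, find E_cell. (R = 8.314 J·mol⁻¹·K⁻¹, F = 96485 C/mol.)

1.20 V

Balancing electrons gives n = 2; the reaction quotient is Q = [Zn²⁺]/[Cu²⁺] = 0.00102.
E = E° − (RT/nF) ln Q = 1.10 − (8.314×353)/(2×96485) × (-6.886) = 1.100 + 0.105 = 1.205 V.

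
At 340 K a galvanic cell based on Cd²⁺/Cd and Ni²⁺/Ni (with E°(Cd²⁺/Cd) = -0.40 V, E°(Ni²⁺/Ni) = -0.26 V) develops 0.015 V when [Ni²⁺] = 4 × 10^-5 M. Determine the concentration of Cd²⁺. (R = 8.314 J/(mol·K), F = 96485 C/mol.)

From the Nernst equation, ln Q = nF(E° − E)/RT = 2×96485×(0.14 − 0.015)/(8.314×340) = 8.533, so Q = 5080.
With Q = [Cd²⁺]/[Ni²⁺] and the known concentrations, [Cd²⁺] in the numerator gives [Cd²⁺] = 0.2 M.

0.2 M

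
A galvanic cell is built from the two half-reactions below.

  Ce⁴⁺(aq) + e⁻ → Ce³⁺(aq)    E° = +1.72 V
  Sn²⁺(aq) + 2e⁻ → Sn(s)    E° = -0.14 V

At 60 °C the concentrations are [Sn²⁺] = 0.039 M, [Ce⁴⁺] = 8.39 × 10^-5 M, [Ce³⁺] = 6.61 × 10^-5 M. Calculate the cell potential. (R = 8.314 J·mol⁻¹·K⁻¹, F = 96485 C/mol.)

The Ce⁴⁺/Ce³⁺ couple has the higher reduction potential and acts as the cathode, so E°_cell = +1.72 − (-0.14) = 1.86 V.
Balancing electrons gives n = 2; the reaction quotient is Q = [Sn²⁺]·[Ce³⁺]^2/[Ce⁴⁺]^2 = 0.0242.
E = E° − (RT/nF) ln Q = 1.86 − (8.314×333)/(2×96485) × (-3.721) = 1.860 + 0.053 = 1.913 V.

1.91 V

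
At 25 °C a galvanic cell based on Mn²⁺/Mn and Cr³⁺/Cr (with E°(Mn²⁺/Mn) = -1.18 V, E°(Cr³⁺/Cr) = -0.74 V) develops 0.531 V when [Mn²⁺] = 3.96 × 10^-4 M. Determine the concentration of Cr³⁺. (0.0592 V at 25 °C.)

0.32 M

From the Nernst equation, log Q = n(E° − E)/0.0592 = 6(0.44 − 0.531)/0.0592 = -9.223, so Q = 5.98 × 10^-10.
With Q = [Mn²⁺]^3/[Cr³⁺]^2 and the known concentrations, [Cr³⁺]^2 in the denominator gives [Cr³⁺] = 0.32 M.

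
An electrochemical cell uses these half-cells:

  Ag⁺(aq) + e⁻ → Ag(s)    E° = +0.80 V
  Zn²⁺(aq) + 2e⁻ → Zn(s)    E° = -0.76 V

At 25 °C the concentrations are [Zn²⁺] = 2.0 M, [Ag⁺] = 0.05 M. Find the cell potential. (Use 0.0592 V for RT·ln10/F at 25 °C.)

The Ag⁺/Ag couple has the higher reduction potential and acts as the cathode, so E°_cell = +0.80 − (-0.76) = 1.56 V.
Balancing electrons gives n = 2; the reaction quotient is Q = [Zn²⁺]/[Ag⁺]^2 = 800.
At 25 °C, E = E° − (0.0592/n) log Q = 1.56 − (0.0592/2)(2.903) = 1.560 − 0.086 = 1.474 V.

1.47 V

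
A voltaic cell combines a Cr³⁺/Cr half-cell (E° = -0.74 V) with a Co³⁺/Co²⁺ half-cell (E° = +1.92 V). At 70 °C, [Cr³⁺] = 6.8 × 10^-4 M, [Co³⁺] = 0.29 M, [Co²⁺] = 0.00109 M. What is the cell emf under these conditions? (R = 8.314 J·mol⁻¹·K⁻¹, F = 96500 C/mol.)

2.90 V

The Co³⁺/Co²⁺ couple has the higher reduction potential and acts as the cathode, so E°_cell = +1.92 − (-0.74) = 2.66 V.
Balancing electrons gives n = 3; the reaction quotient is Q = [Cr³⁺]·[Co²⁺]^3/[Co³⁺]^3 = 3.61 × 10^-11.
E = E° − (RT/nF) ln Q = 2.66 − (8.314×343)/(3×96500) × (-24.045) = 2.660 + 0.237 = 2.897 V.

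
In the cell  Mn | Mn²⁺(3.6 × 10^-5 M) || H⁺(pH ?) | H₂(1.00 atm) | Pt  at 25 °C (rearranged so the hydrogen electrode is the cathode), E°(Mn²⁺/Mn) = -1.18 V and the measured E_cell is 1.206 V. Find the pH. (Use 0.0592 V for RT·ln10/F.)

E°_cell = 1.18 V and n = 2.
log Q = n(E° − E)/0.0592 = 2×(1.18 − 1.206)/0.0592 = -0.878.
With Q = [Mn²⁺]·P(H₂) / [H⁺]^2, solving for [H⁺] gives log[H⁺] = -1.783, so pH = 1.78.

pH = 1.78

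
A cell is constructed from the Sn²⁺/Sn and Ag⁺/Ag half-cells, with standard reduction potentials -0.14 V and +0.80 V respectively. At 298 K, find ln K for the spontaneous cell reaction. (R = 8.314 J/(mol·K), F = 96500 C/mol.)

ln K = 73.2

E°_cell = +0.80 − (-0.14) = 0.94 V, with n = 2 electrons transferred.
At equilibrium E = 0, so the Nernst equation gives ln K = nFE°/RT = (2)(96500)(0.94)/((8.314)(298)) = 73.22.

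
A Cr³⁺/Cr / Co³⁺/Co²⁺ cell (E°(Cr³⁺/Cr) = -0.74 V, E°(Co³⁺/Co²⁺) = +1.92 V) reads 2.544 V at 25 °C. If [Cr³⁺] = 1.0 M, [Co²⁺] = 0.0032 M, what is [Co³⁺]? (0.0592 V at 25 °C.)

3.5 × 10^-5 M

From the Nernst equation, log Q = n(E° − E)/0.0592 = 3(2.66 − 2.544)/0.0592 = 5.878, so Q = 7.56 × 10^5.
With Q = [Cr³⁺]·[Co²⁺]^3/[Co³⁺]^3 and the known concentrations, [Co³⁺]^3 in the denominator gives [Co³⁺] = 3.5 × 10^-5 M.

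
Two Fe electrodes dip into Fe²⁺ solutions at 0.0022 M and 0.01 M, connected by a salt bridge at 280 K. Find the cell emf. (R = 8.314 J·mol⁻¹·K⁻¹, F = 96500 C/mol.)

0.018 V

Both half-cells are Fe²⁺/Fe, so E°_cell = 0. The concentrated side is the cathode; the cell reaction moves Fe²⁺ from high to low concentration with n = 2.
Q = [Fe²⁺]_dilute/[Fe²⁺]_conc = 0.0022/0.01 = 0.220.
E = 0 − (RT/nF) ln Q = −((8.314×280)/(2×96500))(-1.514) = 0.0183 V.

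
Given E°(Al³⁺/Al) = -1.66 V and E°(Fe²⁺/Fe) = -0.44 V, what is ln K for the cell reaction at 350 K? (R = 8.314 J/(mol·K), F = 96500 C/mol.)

E°_cell = -0.44 − (-1.66) = 1.22 V, with n = 6 electrons transferred.
At equilibrium E = 0, so the Nernst equation gives ln K = nFE°/RT = (6)(96500)(1.22)/((8.314)(350)) = 242.75.

ln K = 242.8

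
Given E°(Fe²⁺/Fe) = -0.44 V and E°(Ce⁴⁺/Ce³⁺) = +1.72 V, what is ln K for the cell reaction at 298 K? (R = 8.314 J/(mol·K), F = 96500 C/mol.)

ln K = 168.3

E°_cell = +1.72 − (-0.44) = 2.16 V, with n = 2 electrons transferred.
At equilibrium E = 0, so the Nernst equation gives ln K = nFE°/RT = (2)(96500)(2.16)/((8.314)(298)) = 168.26.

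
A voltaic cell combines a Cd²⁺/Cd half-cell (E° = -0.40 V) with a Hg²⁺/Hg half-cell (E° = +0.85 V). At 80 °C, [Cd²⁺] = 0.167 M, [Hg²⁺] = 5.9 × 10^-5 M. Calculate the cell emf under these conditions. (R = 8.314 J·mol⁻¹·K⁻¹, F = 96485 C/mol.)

1.13 V

The Hg²⁺/Hg couple has the higher reduction potential and acts as the cathode, so E°_cell = +0.85 − (-0.40) = 1.25 V.
Balancing electrons gives n = 2; the reaction quotient is Q = [Cd²⁺]/[Hg²⁺] = 2830.
E = E° − (RT/nF) ln Q = 1.25 − (8.314×353)/(2×96485) × (7.948) = 1.250 − 0.121 = 1.129 V.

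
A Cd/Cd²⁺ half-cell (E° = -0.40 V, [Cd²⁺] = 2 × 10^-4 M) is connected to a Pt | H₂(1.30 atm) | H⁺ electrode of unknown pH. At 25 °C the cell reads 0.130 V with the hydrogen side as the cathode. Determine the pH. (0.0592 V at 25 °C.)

E°_cell = 0.40 V and n = 2.
log Q = n(E° − E)/0.0592 = 2×(0.40 − 0.130)/0.0592 = 9.122.
With Q = [Cd²⁺]·P(H₂) / [H⁺]^2, solving for [H⁺] gives log[H⁺] = -6.353, so pH = 6.35.

pH = 6.35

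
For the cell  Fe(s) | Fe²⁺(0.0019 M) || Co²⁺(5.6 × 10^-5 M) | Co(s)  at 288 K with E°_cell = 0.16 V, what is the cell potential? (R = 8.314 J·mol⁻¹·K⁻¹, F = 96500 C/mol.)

0.116 V

Balancing electrons gives n = 2; the reaction quotient is Q = [Fe²⁺]/[Co²⁺] = 33.9.
E = E° − (RT/nF) ln Q = 0.16 − (8.314×288)/(2×96500) × (3.524) = 0.160 − 0.044 = 0.116 V.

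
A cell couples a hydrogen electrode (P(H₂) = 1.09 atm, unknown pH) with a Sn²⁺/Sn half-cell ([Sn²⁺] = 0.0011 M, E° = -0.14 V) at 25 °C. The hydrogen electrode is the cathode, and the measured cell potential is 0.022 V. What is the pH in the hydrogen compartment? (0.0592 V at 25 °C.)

pH = 3.45

E°_cell = 0.14 V and n = 2.
log Q = n(E° − E)/0.0592 = 2×(0.14 − 0.022)/0.0592 = 3.986.
With Q = [Sn²⁺]·P(H₂) / [H⁺]^2, solving for [H⁺] gives log[H⁺] = -3.454, so pH = 3.45.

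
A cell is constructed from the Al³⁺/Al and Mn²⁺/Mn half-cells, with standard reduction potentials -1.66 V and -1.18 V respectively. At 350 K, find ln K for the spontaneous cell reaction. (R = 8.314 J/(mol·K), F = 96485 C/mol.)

E°_cell = -1.18 − (-1.66) = 0.48 V, with n = 6 electrons transferred.
At equilibrium E = 0, so the Nernst equation gives ln K = nFE°/RT = (6)(96485)(0.48)/((8.314)(350)) = 95.49.

ln K = 95.5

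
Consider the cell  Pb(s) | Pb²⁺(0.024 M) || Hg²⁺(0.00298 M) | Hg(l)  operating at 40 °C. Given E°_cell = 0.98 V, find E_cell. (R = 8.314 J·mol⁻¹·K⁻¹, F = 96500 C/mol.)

Balancing electrons gives n = 2; the reaction quotient is Q = [Pb²⁺]/[Hg²⁺] = 8.05.
E = E° − (RT/nF) ln Q = 0.98 − (8.314×313)/(2×96500) × (2.086) = 0.980 − 0.028 = 0.952 V.

0.952 V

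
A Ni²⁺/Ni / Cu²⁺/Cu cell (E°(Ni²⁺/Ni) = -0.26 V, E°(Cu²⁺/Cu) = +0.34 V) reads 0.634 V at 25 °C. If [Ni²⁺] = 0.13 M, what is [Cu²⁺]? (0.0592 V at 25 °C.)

From the Nernst equation, log Q = n(E° − E)/0.0592 = 2(0.60 − 0.634)/0.0592 = -1.149, so Q = 0.0710.
With Q = [Ni²⁺]/[Cu²⁺] and the known concentrations, [Cu²⁺] in the denominator gives [Cu²⁺] = 1.8 M.

1.8 M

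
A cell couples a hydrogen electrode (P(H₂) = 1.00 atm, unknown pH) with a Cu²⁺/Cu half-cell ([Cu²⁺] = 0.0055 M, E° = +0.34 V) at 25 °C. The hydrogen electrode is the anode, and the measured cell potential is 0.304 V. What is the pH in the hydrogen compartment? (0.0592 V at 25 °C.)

E°_cell = 0.34 V and n = 2.
log Q = n(E° − E)/0.0592 = 2×(0.34 − 0.304)/0.0592 = 1.216.
With Q = [H⁺]^2 / ([Cu²⁺]·P(H₂)), solving for [H⁺] gives log[H⁺] = -0.522, so pH = 0.52.

pH = 0.52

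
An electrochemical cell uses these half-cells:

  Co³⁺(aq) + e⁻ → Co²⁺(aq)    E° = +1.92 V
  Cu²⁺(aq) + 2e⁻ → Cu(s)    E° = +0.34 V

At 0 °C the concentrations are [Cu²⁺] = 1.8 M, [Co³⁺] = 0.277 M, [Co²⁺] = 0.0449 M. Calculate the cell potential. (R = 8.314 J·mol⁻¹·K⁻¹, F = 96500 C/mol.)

1.62 V

The Co³⁺/Co²⁺ couple has the higher reduction potential and acts as the cathode, so E°_cell = +1.92 − (+0.34) = 1.58 V.
Balancing electrons gives n = 2; the reaction quotient is Q = [Cu²⁺]·[Co²⁺]^2/[Co³⁺]^2 = 0.0473.
E = E° − (RT/nF) ln Q = 1.58 − (8.314×273)/(2×96500) × (-3.051) = 1.580 + 0.036 = 1.616 V.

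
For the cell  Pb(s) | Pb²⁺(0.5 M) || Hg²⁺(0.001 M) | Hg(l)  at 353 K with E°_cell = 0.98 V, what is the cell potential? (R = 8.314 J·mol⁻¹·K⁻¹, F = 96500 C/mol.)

Balancing electrons gives n = 2; the reaction quotient is Q = [Pb²⁺]/[Hg²⁺] = 500.
E = E° − (RT/nF) ln Q = 0.98 − (8.314×353)/(2×96500) × (6.215) = 0.980 − 0.095 = 0.885 V.

0.885 V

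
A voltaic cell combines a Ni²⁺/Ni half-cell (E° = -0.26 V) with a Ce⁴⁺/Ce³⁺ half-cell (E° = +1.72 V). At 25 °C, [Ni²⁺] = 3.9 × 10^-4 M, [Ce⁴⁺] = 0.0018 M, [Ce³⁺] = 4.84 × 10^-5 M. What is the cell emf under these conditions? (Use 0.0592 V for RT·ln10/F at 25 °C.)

2.17 V

The Ce⁴⁺/Ce³⁺ couple has the higher reduction potential and acts as the cathode, so E°_cell = +1.72 − (-0.26) = 1.98 V.
Balancing electrons gives n = 2; the reaction quotient is Q = [Ni²⁺]·[Ce³⁺]^2/[Ce⁴⁺]^2 = 2.82 × 10^-7.
At 25 °C, E = E° − (0.0592/n) log Q = 1.98 − (0.0592/2)(-6.550) = 1.980 + 0.194 = 2.174 V.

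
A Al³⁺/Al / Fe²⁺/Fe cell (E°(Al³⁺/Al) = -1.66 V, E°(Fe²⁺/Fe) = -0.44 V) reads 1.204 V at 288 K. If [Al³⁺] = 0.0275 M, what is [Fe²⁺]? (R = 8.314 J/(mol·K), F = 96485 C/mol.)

From the Nernst equation, ln Q = nF(E° − E)/RT = 6×96485×(1.22 − 1.204)/(8.314×288) = 3.868, so Q = 47.9.
With Q = [Al³⁺]^2/[Fe²⁺]^3 and the known concentrations, [Fe²⁺]^3 in the denominator gives [Fe²⁺] = 0.025 M.

0.025 M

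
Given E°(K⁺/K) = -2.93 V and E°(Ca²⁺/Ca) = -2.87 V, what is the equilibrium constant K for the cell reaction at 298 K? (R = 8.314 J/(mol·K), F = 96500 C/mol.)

110

E°_cell = -2.87 − (-2.93) = 0.06 V, with n = 2 electrons transferred.
At equilibrium E = 0, so the Nernst equation gives ln K = nFE°/RT = (2)(96500)(0.06)/((8.314)(298)) = 4.67.
K = e^4.67 = 110.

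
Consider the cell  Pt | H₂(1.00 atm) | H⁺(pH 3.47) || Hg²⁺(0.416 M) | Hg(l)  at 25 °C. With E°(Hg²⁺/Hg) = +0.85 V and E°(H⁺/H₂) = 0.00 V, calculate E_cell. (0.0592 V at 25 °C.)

1.04 V

The Hg²⁺/Hg couple is the cathode, so E°_cell = 0.85 V; n = 2.
[H⁺] = 10^(−3.47) = 3.4 × 10^-4 M, and Q = [H⁺]^2 / ([Hg²⁺]·P(H₂)) = 2.76 × 10^-7.
E = E° − (0.0592/2) log Q = 0.85 − (0.0592/2)(-6.559) = 1.044 V.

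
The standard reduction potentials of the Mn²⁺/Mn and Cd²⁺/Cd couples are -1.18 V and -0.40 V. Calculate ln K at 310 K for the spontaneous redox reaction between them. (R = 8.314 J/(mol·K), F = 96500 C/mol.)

ln K = 58.4

E°_cell = -0.40 − (-1.18) = 0.78 V, with n = 2 electrons transferred.
At equilibrium E = 0, so the Nernst equation gives ln K = nFE°/RT = (2)(96500)(0.78)/((8.314)(310)) = 58.41.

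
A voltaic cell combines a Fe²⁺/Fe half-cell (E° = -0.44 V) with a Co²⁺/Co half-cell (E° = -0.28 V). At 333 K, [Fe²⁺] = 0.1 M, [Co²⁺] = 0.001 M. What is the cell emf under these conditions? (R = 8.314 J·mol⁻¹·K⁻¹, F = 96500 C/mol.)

0.094 V

The Co²⁺/Co couple has the higher reduction potential and acts as the cathode, so E°_cell = -0.28 − (-0.44) = 0.16 V.
Balancing electrons gives n = 2; the reaction quotient is Q = [Fe²⁺]/[Co²⁺] = 100.
E = E° − (RT/nF) ln Q = 0.16 − (8.314×333)/(2×96500) × (4.605) = 0.160 − 0.066 = 0.094 V.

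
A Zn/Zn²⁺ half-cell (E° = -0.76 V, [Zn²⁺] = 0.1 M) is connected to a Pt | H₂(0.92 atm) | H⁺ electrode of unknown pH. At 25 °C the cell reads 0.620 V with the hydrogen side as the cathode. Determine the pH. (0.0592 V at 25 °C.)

E°_cell = 0.76 V and n = 2.
log Q = n(E° − E)/0.0592 = 2×(0.76 − 0.620)/0.0592 = 4.730.
With Q = [Zn²⁺]·P(H₂) / [H⁺]^2, solving for [H⁺] gives log[H⁺] = -2.883, so pH = 2.88.

pH = 2.88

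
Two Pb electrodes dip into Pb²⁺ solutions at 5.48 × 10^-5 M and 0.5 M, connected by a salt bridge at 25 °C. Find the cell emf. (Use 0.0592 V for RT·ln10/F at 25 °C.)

0.12 V

Both half-cells are Pb²⁺/Pb, so E°_cell = 0. The concentrated side is the cathode; the cell reaction moves Pb²⁺ from high to low concentration with n = 2.
Q = [Pb²⁺]_dilute/[Pb²⁺]_conc = 5.48 × 10^-5/0.5 = 1.1 × 10^-4.
E = 0 − (0.0592/2) log Q = −(0.0592/2)(-3.960) = 0.1172 V.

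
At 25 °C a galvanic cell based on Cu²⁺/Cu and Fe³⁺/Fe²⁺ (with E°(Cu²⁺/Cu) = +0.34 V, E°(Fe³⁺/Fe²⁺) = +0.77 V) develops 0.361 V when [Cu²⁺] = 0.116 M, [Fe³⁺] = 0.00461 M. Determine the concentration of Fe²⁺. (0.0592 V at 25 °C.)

0.2 M

From the Nernst equation, log Q = n(E° − E)/0.0592 = 2(0.43 − 0.361)/0.0592 = 2.331, so Q = 214.
With Q = [Cu²⁺]·[Fe²⁺]^2/[Fe³⁺]^2 and the known concentrations, [Fe²⁺]^2 in the numerator gives [Fe²⁺] = 0.2 M.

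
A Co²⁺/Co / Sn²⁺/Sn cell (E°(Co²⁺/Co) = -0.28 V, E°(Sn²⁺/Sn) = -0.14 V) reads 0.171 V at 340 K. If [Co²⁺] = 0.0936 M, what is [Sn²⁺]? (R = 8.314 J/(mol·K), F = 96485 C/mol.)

0.78 M

From the Nernst equation, ln Q = nF(E° − E)/RT = 2×96485×(0.14 − 0.171)/(8.314×340) = -2.116, so Q = 0.120.
With Q = [Co²⁺]/[Sn²⁺] and the known concentrations, [Sn²⁺] in the denominator gives [Sn²⁺] = 0.78 M.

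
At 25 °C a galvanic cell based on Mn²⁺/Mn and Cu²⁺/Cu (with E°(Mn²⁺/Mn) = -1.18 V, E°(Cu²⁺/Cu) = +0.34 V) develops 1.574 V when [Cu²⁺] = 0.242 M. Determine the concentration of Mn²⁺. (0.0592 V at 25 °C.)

From the Nernst equation, log Q = n(E° − E)/0.0592 = 2(1.52 − 1.574)/0.0592 = -1.824, so Q = 0.0150.
With Q = [Mn²⁺]/[Cu²⁺] and the known concentrations, [Mn²⁺] in the numerator gives [Mn²⁺] = 0.0036 M.

0.0036 M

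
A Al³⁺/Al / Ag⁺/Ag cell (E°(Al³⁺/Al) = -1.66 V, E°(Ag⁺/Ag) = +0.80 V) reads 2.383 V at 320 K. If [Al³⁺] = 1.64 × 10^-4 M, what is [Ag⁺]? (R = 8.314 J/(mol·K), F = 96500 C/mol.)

0.0034 M

From the Nernst equation, ln Q = nF(E° − E)/RT = 3×96500×(2.46 − 2.383)/(8.314×320) = 8.379, so Q = 4350.
With Q = [Al³⁺]/[Ag⁺]^3 and the known concentrations, [Ag⁺]^3 in the denominator gives [Ag⁺] = 0.0034 M.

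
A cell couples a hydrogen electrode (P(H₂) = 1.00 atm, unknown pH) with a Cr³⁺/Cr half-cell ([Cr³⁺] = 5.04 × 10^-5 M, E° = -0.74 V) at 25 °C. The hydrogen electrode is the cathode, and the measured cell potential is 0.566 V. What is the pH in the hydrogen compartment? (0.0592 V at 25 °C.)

E°_cell = 0.74 V and n = 6.
log Q = n(E° − E)/0.0592 = 6×(0.74 − 0.566)/0.0592 = 17.635.
With Q = [Cr³⁺]^2·P(H₂)^3 / [H⁺]^6, solving for [H⁺] gives log[H⁺] = -4.372, so pH = 4.37.

pH = 4.37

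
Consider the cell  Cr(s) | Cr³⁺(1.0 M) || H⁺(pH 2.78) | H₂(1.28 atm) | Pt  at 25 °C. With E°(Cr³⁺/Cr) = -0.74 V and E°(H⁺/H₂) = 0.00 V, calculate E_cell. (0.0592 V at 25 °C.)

0.57 V

The hydrogen couple is the cathode, so E°_cell = 0.74 V; n = 6.
[H⁺] = 10^(−2.78) = 0.0017 M, and Q = [Cr³⁺]^2·P(H₂)^3 / [H⁺]^6 = 1 × 10^17.
E = E° − (0.0592/6) log Q = 0.74 − (0.0592/6)(17.002) = 0.572 V.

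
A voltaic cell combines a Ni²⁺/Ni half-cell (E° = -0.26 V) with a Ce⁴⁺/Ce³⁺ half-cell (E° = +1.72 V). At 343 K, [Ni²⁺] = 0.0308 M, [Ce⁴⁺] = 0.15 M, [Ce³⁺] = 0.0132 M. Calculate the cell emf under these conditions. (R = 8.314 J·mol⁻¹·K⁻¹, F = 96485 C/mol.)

2.10 V

The Ce⁴⁺/Ce³⁺ couple has the higher reduction potential and acts as the cathode, so E°_cell = +1.72 − (-0.26) = 1.98 V.
Balancing electrons gives n = 2; the reaction quotient is Q = [Ni²⁺]·[Ce³⁺]^2/[Ce⁴⁺]^2 = 2.39 × 10^-4.
E = E° − (RT/nF) ln Q = 1.98 − (8.314×343)/(2×96485) × (-8.341) = 1.980 + 0.123 = 2.103 V.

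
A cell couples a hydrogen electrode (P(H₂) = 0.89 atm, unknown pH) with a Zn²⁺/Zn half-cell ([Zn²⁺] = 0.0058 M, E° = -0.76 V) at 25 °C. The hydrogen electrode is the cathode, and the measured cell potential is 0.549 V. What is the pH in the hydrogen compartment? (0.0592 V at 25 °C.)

pH = 4.71

E°_cell = 0.76 V and n = 2.
log Q = n(E° − E)/0.0592 = 2×(0.76 − 0.549)/0.0592 = 7.128.
With Q = [Zn²⁺]·P(H₂) / [H⁺]^2, solving for [H⁺] gives log[H⁺] = -4.708, so pH = 4.71.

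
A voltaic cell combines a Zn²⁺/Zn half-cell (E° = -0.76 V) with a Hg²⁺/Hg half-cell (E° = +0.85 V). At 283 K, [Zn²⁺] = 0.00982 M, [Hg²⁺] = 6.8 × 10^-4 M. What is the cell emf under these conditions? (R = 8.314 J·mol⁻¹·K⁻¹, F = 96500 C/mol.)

1.58 V

The Hg²⁺/Hg couple has the higher reduction potential and acts as the cathode, so E°_cell = +0.85 − (-0.76) = 1.61 V.
Balancing electrons gives n = 2; the reaction quotient is Q = [Zn²⁺]/[Hg²⁺] = 14.4.
E = E° − (RT/nF) ln Q = 1.61 − (8.314×283)/(2×96500) × (2.670) = 1.610 − 0.033 = 1.577 V.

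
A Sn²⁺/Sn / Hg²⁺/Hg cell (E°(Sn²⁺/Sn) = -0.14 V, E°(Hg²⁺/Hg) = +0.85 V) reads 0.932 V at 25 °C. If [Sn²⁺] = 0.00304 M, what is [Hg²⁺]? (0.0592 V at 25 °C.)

From the Nernst equation, log Q = n(E° − E)/0.0592 = 2(0.99 − 0.932)/0.0592 = 1.959, so Q = 91.1.
With Q = [Sn²⁺]/[Hg²⁺] and the known concentrations, [Hg²⁺] in the denominator gives [Hg²⁺] = 3.3 × 10^-5 M.

3.3 × 10^-5 M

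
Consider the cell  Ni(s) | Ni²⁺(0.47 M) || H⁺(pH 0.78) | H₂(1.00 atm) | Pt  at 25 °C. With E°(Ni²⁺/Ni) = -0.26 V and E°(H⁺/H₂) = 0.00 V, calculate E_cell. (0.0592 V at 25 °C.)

The hydrogen couple is the cathode, so E°_cell = 0.26 V; n = 2.
[H⁺] = 10^(−0.78) = 0.17 M, and Q = [Ni²⁺]·P(H₂) / [H⁺]^2 = 17.1.
E = E° − (0.0592/2) log Q = 0.26 − (0.0592/2)(1.232) = 0.224 V.

0.22 V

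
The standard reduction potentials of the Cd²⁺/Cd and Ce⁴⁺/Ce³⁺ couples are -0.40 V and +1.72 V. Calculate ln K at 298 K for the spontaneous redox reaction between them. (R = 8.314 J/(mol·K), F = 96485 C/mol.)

E°_cell = +1.72 − (-0.40) = 2.12 V, with n = 2 electrons transferred.
At equilibrium E = 0, so the Nernst equation gives ln K = nFE°/RT = (2)(96485)(2.12)/((8.314)(298)) = 165.12.

ln K = 165.1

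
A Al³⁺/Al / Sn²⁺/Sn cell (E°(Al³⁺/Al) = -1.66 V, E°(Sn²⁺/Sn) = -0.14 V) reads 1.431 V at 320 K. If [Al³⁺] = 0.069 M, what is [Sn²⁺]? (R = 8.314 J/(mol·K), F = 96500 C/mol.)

2.6 × 10^-4 M

From the Nernst equation, ln Q = nF(E° − E)/RT = 6×96500×(1.52 − 1.431)/(8.314×320) = 19.369, so Q = 2.58 × 10^8.
With Q = [Al³⁺]^2/[Sn²⁺]^3 and the known concentrations, [Sn²⁺]^3 in the denominator gives [Sn²⁺] = 2.6 × 10^-4 M.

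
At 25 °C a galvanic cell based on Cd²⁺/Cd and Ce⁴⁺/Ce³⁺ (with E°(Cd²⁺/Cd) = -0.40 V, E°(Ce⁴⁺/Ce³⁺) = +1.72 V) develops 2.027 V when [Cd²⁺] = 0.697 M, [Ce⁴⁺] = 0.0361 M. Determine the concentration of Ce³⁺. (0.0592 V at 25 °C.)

From the Nernst equation, log Q = n(E° − E)/0.0592 = 2(2.12 − 2.027)/0.0592 = 3.142, so Q = 1390.
With Q = [Cd²⁺]·[Ce³⁺]^2/[Ce⁴⁺]^2 and the known concentrations, [Ce³⁺]^2 in the numerator gives [Ce³⁺] = 1.6 M.

1.6 M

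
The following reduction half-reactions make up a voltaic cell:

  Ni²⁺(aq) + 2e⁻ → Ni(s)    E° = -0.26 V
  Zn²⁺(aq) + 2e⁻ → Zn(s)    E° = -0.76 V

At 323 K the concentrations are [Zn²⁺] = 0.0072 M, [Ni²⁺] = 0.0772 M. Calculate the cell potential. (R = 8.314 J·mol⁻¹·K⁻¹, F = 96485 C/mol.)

0.533 V

The Ni²⁺/Ni couple has the higher reduction potential and acts as the cathode, so E°_cell = -0.26 − (-0.76) = 0.50 V.
Balancing electrons gives n = 2; the reaction quotient is Q = [Zn²⁺]/[Ni²⁺] = 0.0933.
E = E° − (RT/nF) ln Q = 0.50 − (8.314×323)/(2×96485) × (-2.372) = 0.500 + 0.033 = 0.533 V.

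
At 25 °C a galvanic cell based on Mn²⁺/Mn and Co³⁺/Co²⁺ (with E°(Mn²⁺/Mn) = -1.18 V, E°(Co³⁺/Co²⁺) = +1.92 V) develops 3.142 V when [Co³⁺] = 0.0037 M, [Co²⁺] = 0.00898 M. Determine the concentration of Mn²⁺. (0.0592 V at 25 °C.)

0.0065 M

From the Nernst equation, log Q = n(E° − E)/0.0592 = 2(3.10 − 3.142)/0.0592 = -1.419, so Q = 0.0381.
With Q = [Mn²⁺]·[Co²⁺]^2/[Co³⁺]^2 and the known concentrations, [Mn²⁺] in the numerator gives [Mn²⁺] = 0.0065 M.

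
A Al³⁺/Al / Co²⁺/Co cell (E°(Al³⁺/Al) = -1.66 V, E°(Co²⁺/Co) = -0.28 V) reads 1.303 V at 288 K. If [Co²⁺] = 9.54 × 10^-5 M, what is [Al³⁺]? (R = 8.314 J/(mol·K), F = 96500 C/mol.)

0.01 M

From the Nernst equation, ln Q = nF(E° − E)/RT = 6×96500×(1.38 − 1.303)/(8.314×288) = 18.619, so Q = 1.22 × 10^8.
With Q = [Al³⁺]^2/[Co²⁺]^3 and the known concentrations, [Al³⁺]^2 in the numerator gives [Al³⁺] = 0.01 M.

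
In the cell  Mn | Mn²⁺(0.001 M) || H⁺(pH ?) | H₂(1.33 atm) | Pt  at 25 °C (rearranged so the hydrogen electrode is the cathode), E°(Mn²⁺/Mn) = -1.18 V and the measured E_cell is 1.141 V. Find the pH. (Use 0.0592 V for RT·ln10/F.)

E°_cell = 1.18 V and n = 2.
log Q = n(E° − E)/0.0592 = 2×(1.18 − 1.141)/0.0592 = 1.318.
With Q = [Mn²⁺]·P(H₂) / [H⁺]^2, solving for [H⁺] gives log[H⁺] = -2.097, so pH = 2.10.

pH = 2.10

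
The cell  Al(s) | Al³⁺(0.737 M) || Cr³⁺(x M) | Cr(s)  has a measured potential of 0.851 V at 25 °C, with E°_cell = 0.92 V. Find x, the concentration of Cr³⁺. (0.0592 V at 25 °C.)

2.3 × 10^-4 M

From the Nernst equation, log Q = n(E° − E)/0.0592 = 3(0.92 − 0.851)/0.0592 = 3.497, so Q = 3140.
With Q = [Al³⁺]/[Cr³⁺] and the known concentrations, [Cr³⁺] in the denominator gives [Cr³⁺] = 2.3 × 10^-4 M.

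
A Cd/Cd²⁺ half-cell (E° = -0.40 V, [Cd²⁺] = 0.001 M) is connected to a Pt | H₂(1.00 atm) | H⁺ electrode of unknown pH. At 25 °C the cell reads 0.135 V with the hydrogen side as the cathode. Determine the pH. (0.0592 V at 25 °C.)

E°_cell = 0.40 V and n = 2.
log Q = n(E° − E)/0.0592 = 2×(0.40 − 0.135)/0.0592 = 8.953.
With Q = [Cd²⁺]·P(H₂) / [H⁺]^2, solving for [H⁺] gives log[H⁺] = -5.976, so pH = 5.98.

pH = 5.98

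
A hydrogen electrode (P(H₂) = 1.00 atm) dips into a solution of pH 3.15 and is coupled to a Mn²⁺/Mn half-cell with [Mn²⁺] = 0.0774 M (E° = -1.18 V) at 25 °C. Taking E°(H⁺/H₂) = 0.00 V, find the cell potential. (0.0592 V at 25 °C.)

1.03 V

The hydrogen couple is the cathode, so E°_cell = 1.18 V; n = 2.
[H⁺] = 10^(−3.15) = 7.1 × 10^-4 M, and Q = [Mn²⁺]·P(H₂) / [H⁺]^2 = 1.54 × 10^5.
E = E° − (0.0592/2) log Q = 1.18 − (0.0592/2)(5.189) = 1.026 V.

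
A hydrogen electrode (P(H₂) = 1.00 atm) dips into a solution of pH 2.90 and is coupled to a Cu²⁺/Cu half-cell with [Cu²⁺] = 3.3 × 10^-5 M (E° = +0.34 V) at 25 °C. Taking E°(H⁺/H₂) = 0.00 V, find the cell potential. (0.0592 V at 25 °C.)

The Cu²⁺/Cu couple is the cathode, so E°_cell = 0.34 V; n = 2.
[H⁺] = 10^(−2.90) = 0.0013 M, and Q = [H⁺]^2 / ([Cu²⁺]·P(H₂)) = 0.0480.
E = E° − (0.0592/2) log Q = 0.34 − (0.0592/2)(-1.319) = 0.379 V.

0.38 V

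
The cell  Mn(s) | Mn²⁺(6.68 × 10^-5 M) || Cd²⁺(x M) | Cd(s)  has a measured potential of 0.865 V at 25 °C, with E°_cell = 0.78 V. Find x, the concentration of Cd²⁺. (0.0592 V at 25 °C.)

0.05 M

From the Nernst equation, log Q = n(E° − E)/0.0592 = 2(0.78 − 0.865)/0.0592 = -2.872, so Q = 0.00134.
With Q = [Mn²⁺]/[Cd²⁺] and the known concentrations, [Cd²⁺] in the denominator gives [Cd²⁺] = 0.05 M.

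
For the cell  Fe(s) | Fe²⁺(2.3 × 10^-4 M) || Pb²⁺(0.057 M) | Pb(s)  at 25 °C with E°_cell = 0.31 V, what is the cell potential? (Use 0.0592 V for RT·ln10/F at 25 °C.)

0.381 V

Balancing electrons gives n = 2; the reaction quotient is Q = [Fe²⁺]/[Pb²⁺] = 0.00404.
At 25 °C, E = E° − (0.0592/n) log Q = 0.31 − (0.0592/2)(-2.394) = 0.310 + 0.071 = 0.381 V.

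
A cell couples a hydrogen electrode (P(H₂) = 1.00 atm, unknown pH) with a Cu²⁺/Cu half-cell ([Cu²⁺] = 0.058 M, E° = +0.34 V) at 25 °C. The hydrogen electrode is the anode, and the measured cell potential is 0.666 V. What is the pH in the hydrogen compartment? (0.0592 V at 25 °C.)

pH = 6.13

E°_cell = 0.34 V and n = 2.
log Q = n(E° − E)/0.0592 = 2×(0.34 − 0.666)/0.0592 = -11.014.
With Q = [H⁺]^2 / ([Cu²⁺]·P(H₂)), solving for [H⁺] gives log[H⁺] = -6.125, so pH = 6.13.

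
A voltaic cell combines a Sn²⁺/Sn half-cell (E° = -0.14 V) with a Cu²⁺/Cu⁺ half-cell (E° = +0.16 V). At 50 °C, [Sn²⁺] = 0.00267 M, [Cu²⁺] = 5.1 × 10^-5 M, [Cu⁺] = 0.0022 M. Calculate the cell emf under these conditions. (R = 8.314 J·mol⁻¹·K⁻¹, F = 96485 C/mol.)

0.278 V

The Cu²⁺/Cu⁺ couple has the higher reduction potential and acts as the cathode, so E°_cell = +0.16 − (-0.14) = 0.30 V.
Balancing electrons gives n = 2; the reaction quotient is Q = [Sn²⁺]·[Cu⁺]^2/[Cu²⁺]^2 = 4.97.
E = E° − (RT/nF) ln Q = 0.30 − (8.314×323)/(2×96485) × (1.603) = 0.300 − 0.022 = 0.278 V.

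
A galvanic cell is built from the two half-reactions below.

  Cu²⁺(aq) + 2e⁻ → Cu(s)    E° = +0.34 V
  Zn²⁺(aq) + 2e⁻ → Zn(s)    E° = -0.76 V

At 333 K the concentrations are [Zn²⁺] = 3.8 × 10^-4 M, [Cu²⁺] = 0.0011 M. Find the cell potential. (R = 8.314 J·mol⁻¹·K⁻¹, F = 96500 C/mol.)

1.12 V

The Cu²⁺/Cu couple has the higher reduction potential and acts as the cathode, so E°_cell = +0.34 − (-0.76) = 1.10 V.
Balancing electrons gives n = 2; the reaction quotient is Q = [Zn²⁺]/[Cu²⁺] = 0.345.
E = E° − (RT/nF) ln Q = 1.10 − (8.314×333)/(2×96500) × (-1.063) = 1.100 + 0.015 = 1.115 V.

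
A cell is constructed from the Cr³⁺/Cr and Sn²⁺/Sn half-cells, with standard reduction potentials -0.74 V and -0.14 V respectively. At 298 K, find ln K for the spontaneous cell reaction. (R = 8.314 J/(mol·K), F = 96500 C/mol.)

ln K = 140.2

E°_cell = -0.14 − (-0.74) = 0.60 V, with n = 6 electrons transferred.
At equilibrium E = 0, so the Nernst equation gives ln K = nFE°/RT = (6)(96500)(0.60)/((8.314)(298)) = 140.22.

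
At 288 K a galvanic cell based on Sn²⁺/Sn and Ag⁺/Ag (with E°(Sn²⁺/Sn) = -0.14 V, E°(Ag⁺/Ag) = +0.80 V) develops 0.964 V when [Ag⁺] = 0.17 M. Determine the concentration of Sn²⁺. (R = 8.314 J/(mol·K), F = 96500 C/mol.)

From the Nernst equation, ln Q = nF(E° − E)/RT = 2×96500×(0.94 − 0.964)/(8.314×288) = -1.934, so Q = 0.144.
With Q = [Sn²⁺]/[Ag⁺]^2 and the known concentrations, [Sn²⁺] in the numerator gives [Sn²⁺] = 0.0042 M.

0.0042 M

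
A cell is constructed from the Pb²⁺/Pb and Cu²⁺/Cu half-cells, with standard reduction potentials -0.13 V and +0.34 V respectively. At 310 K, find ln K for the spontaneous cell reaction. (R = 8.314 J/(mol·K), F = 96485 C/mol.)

ln K = 35.2

E°_cell = +0.34 − (-0.13) = 0.47 V, with n = 2 electrons transferred.
At equilibrium E = 0, so the Nernst equation gives ln K = nFE°/RT = (2)(96485)(0.47)/((8.314)(310)) = 35.19.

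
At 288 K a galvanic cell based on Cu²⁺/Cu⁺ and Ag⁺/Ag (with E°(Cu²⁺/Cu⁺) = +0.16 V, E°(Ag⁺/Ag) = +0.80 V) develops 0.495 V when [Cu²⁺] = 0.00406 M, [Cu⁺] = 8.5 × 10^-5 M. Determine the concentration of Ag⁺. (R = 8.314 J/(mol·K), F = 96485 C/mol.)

From the Nernst equation, ln Q = nF(E° − E)/RT = 1×96485×(0.64 − 0.495)/(8.314×288) = 5.843, so Q = 345.
With Q = [Cu²⁺]/([Cu⁺]·[Ag⁺]) and the known concentrations, [Ag⁺] in the denominator gives [Ag⁺] = 0.14 M.

0.14 M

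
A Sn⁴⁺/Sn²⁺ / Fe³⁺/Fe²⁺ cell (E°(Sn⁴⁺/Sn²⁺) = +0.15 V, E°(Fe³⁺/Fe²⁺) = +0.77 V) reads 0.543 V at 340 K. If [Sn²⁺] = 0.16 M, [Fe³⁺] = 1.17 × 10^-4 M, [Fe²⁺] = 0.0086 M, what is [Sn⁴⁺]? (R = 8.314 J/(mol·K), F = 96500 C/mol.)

0.0057 M

From the Nernst equation, ln Q = nF(E° − E)/RT = 2×96500×(0.62 − 0.543)/(8.314×340) = 5.257, so Q = 192.
With Q = [Sn⁴⁺]·[Fe²⁺]^2/([Sn²⁺]·[Fe³⁺]^2) and the known concentrations, [Sn⁴⁺] in the numerator gives [Sn⁴⁺] = 0.0057 M.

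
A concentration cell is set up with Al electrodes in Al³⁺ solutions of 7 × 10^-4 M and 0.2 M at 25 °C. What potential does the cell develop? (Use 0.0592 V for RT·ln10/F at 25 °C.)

Both half-cells are Al³⁺/Al, so E°_cell = 0. The concentrated side is the cathode; the cell reaction moves Al³⁺ from high to low concentration with n = 3.
Q = [Al³⁺]_dilute/[Al³⁺]_conc = 7 × 10^-4/0.2 = 0.00350.
E = 0 − (0.0592/3) log Q = −(0.0592/3)(-2.456) = 0.0485 V.

0.048 V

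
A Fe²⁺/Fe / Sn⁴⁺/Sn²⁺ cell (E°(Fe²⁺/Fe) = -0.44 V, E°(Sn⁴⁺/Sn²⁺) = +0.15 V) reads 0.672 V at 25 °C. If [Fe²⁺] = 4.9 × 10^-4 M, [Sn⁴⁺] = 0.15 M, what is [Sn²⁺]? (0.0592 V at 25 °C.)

From the Nernst equation, log Q = n(E° − E)/0.0592 = 2(0.59 − 0.672)/0.0592 = -2.770, so Q = 0.00170.
With Q = [Fe²⁺]·[Sn²⁺]/[Sn⁴⁺] and the known concentrations, [Sn²⁺] in the numerator gives [Sn²⁺] = 0.52 M.

0.52 M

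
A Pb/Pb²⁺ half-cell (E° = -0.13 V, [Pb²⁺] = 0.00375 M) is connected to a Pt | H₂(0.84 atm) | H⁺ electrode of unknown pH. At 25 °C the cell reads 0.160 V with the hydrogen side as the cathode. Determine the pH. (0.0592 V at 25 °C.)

pH = 0.74

E°_cell = 0.13 V and n = 2.
log Q = n(E° − E)/0.0592 = 2×(0.13 − 0.160)/0.0592 = -1.014.
With Q = [Pb²⁺]·P(H₂) / [H⁺]^2, solving for [H⁺] gives log[H⁺] = -0.744, so pH = 0.74.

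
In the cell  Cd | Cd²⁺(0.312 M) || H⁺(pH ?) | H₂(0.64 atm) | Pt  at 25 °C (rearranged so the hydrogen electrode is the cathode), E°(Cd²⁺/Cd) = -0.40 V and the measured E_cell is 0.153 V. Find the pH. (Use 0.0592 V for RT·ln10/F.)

pH = 4.52

E°_cell = 0.40 V and n = 2.
log Q = n(E° − E)/0.0592 = 2×(0.40 − 0.153)/0.0592 = 8.345.
With Q = [Cd²⁺]·P(H₂) / [H⁺]^2, solving for [H⁺] gives log[H⁺] = -4.522, so pH = 4.52.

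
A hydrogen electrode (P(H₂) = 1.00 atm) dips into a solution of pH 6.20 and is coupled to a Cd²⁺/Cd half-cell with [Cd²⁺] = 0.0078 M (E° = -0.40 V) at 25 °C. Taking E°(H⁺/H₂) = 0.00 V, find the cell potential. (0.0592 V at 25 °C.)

0.095 V

The hydrogen couple is the cathode, so E°_cell = 0.40 V; n = 2.
[H⁺] = 10^(−6.20) = 6.3 × 10^-7 M, and Q = [Cd²⁺]·P(H₂) / [H⁺]^2 = 1.96 × 10^10.
E = E° − (0.0592/2) log Q = 0.40 − (0.0592/2)(10.292) = 0.095 V.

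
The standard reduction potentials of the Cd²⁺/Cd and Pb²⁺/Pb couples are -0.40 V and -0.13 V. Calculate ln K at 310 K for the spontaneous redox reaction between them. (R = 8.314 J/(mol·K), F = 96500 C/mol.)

ln K = 20.2

E°_cell = -0.13 − (-0.40) = 0.27 V, with n = 2 electrons transferred.
At equilibrium E = 0, so the Nernst equation gives ln K = nFE°/RT = (2)(96500)(0.27)/((8.314)(310)) = 20.22.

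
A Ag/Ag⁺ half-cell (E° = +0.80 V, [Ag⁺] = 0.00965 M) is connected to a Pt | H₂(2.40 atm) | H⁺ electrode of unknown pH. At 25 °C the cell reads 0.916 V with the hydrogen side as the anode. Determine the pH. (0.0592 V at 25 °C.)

pH = 3.78

E°_cell = 0.80 V and n = 2.
log Q = n(E° − E)/0.0592 = 2×(0.80 − 0.916)/0.0592 = -3.919.
With Q = [H⁺]^2 / ([Ag⁺]^2·P(H₂)), solving for [H⁺] gives log[H⁺] = -3.785, so pH = 3.78.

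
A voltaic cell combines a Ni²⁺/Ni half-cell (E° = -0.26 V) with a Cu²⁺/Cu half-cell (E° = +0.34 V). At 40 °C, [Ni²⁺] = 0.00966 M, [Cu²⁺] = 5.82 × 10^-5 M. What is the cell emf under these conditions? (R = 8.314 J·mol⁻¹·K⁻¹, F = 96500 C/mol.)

0.531 V

The Cu²⁺/Cu couple has the higher reduction potential and acts as the cathode, so E°_cell = +0.34 − (-0.26) = 0.60 V.
Balancing electrons gives n = 2; the reaction quotient is Q = [Ni²⁺]/[Cu²⁺] = 166.
E = E° − (RT/nF) ln Q = 0.60 − (8.314×313)/(2×96500) × (5.112) = 0.600 − 0.069 = 0.531 V.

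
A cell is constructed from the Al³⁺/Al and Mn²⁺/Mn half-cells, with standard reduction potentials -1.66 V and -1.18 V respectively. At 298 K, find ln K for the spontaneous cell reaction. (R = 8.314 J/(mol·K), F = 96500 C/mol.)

E°_cell = -1.18 − (-1.66) = 0.48 V, with n = 6 electrons transferred.
At equilibrium E = 0, so the Nernst equation gives ln K = nFE°/RT = (6)(96500)(0.48)/((8.314)(298)) = 112.17.

ln K = 112.2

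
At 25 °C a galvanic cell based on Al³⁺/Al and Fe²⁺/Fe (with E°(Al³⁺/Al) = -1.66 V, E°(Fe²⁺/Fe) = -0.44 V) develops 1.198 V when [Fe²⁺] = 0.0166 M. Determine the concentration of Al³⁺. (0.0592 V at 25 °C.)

0.028 M

From the Nernst equation, log Q = n(E° − E)/0.0592 = 6(1.22 − 1.198)/0.0592 = 2.230, so Q = 170.
With Q = [Al³⁺]^2/[Fe²⁺]^3 and the known concentrations, [Al³⁺]^2 in the numerator gives [Al³⁺] = 0.028 M.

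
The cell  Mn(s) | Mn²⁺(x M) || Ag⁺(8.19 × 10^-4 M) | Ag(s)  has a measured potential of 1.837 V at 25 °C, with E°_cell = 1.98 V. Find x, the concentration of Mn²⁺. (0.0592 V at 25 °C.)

0.045 M

From the Nernst equation, log Q = n(E° − E)/0.0592 = 2(1.98 − 1.837)/0.0592 = 4.831, so Q = 6.78 × 10^4.
With Q = [Mn²⁺]/[Ag⁺]^2 and the known concentrations, [Mn²⁺] in the numerator gives [Mn²⁺] = 0.045 M.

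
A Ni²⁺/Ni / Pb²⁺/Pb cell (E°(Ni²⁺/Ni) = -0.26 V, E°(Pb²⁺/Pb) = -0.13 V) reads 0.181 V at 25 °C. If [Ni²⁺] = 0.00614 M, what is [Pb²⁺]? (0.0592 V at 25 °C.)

From the Nernst equation, log Q = n(E° − E)/0.0592 = 2(0.13 − 0.181)/0.0592 = -1.723, so Q = 0.0189.
With Q = [Ni²⁺]/[Pb²⁺] and the known concentrations, [Pb²⁺] in the denominator gives [Pb²⁺] = 0.32 M.

0.32 M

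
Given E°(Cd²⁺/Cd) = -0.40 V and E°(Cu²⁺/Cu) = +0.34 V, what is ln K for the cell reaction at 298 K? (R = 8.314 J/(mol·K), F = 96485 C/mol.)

ln K = 57.6

E°_cell = +0.34 − (-0.40) = 0.74 V, with n = 2 electrons transferred.
At equilibrium E = 0, so the Nernst equation gives ln K = nFE°/RT = (2)(96485)(0.74)/((8.314)(298)) = 57.64.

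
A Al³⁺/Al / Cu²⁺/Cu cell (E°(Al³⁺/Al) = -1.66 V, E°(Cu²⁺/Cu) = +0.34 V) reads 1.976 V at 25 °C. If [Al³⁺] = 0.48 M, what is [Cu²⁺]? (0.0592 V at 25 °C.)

0.095 M

From the Nernst equation, log Q = n(E° − E)/0.0592 = 6(2.00 − 1.976)/0.0592 = 2.432, so Q = 271.
With Q = [Al³⁺]^2/[Cu²⁺]^3 and the known concentrations, [Cu²⁺]^3 in the denominator gives [Cu²⁺] = 0.095 M.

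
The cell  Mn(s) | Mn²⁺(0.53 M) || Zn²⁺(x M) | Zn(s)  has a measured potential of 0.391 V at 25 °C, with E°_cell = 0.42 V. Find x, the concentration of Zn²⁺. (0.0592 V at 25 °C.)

From the Nernst equation, log Q = n(E° − E)/0.0592 = 2(0.42 − 0.391)/0.0592 = 0.980, so Q = 9.54.
With Q = [Mn²⁺]/[Zn²⁺] and the known concentrations, [Zn²⁺] in the denominator gives [Zn²⁺] = 0.056 M.

0.056 M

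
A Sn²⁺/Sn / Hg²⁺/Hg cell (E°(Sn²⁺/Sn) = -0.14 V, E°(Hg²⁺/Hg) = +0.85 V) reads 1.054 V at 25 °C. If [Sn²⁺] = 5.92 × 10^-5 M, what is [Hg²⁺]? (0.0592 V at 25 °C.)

0.0086 M

From the Nernst equation, log Q = n(E° − E)/0.0592 = 2(0.99 − 1.054)/0.0592 = -2.162, so Q = 0.00688.
With Q = [Sn²⁺]/[Hg²⁺] and the known concentrations, [Hg²⁺] in the denominator gives [Hg²⁺] = 0.0086 M.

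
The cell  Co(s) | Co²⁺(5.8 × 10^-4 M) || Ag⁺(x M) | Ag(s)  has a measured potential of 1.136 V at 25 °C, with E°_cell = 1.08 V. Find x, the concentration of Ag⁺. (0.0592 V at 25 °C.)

0.21 M

From the Nernst equation, log Q = n(E° − E)/0.0592 = 2(1.08 − 1.136)/0.0592 = -1.892, so Q = 0.0128.
With Q = [Co²⁺]/[Ag⁺]^2 and the known concentrations, [Ag⁺]^2 in the denominator gives [Ag⁺] = 0.21 M.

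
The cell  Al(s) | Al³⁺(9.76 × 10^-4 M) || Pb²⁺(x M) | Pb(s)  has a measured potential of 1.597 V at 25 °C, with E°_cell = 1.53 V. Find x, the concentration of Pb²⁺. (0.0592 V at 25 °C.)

1.8 M

From the Nernst equation, log Q = n(E° − E)/0.0592 = 6(1.53 − 1.597)/0.0592 = -6.791, so Q = 1.62 × 10^-7.
With Q = [Al³⁺]^2/[Pb²⁺]^3 and the known concentrations, [Pb²⁺]^3 in the denominator gives [Pb²⁺] = 1.8 M.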